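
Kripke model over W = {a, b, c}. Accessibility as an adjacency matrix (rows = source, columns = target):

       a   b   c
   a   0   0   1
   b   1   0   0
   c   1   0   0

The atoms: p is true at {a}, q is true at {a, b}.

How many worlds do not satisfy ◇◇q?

2

a: successors {c}; ◇q there: c:T. ✓
b: successors {a}; ◇q there: a:F. ✗
c: successors {a}; ◇q there: a:F. ✗
Satisfying worlds: {a}.
So ◇◇q fails at the other 2 worlds.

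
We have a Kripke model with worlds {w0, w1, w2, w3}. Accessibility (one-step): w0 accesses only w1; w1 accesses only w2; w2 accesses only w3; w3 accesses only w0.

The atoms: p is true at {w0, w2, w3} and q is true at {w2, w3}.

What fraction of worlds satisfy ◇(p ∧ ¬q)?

1/4

w0: successors {w1}; p ∧ ¬q there: w1:F. ✗
w1: successors {w2}; p ∧ ¬q there: w2:F. ✗
w2: successors {w3}; p ∧ ¬q there: w3:F. ✗
w3: successors {w0}; p ∧ ¬q there: w0:T. ✓
That's 1 of 4 worlds, so 1/4.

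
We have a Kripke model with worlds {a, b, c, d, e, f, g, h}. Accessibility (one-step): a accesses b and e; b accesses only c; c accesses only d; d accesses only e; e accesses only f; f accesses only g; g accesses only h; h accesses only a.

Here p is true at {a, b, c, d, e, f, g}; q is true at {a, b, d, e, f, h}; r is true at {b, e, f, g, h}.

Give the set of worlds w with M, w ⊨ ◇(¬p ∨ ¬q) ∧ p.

a: ◇(¬p ∨ ¬q) is F, p is T. ✗
b: ◇(¬p ∨ ¬q) is T, p is T. ✓
c: ◇(¬p ∨ ¬q) is F, p is T. ✗
d: ◇(¬p ∨ ¬q) is F, p is T. ✗
e: ◇(¬p ∨ ¬q) is F, p is T. ✗
f: ◇(¬p ∨ ¬q) is T, p is T. ✓
g: ◇(¬p ∨ ¬q) is T, p is T. ✓
h: ◇(¬p ∨ ¬q) is F, p is F. ✗

{b, f, g}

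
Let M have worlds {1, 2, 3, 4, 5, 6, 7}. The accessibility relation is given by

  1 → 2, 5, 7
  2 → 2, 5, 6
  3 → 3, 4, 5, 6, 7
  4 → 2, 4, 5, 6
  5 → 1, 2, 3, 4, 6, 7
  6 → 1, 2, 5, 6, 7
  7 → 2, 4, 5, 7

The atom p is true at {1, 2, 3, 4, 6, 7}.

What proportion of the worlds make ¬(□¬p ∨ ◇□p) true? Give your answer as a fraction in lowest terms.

1/7

1: □¬p ∨ ◇□p is T. ✗
2: □¬p ∨ ◇□p is T. ✗
3: □¬p ∨ ◇□p is T. ✗
4: □¬p ∨ ◇□p is T. ✗
5: □¬p ∨ ◇□p is F. ✓
6: □¬p ∨ ◇□p is T. ✗
7: □¬p ∨ ◇□p is T. ✗
That's 1 of 7 worlds, so 1/7.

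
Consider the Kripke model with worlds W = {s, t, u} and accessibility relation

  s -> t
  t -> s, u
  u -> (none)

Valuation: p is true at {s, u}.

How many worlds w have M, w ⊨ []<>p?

2

s: successors {t}; <>p there: t:T. ✓
t: successors {s, u}; <>p there: s:F, u:F. ✗
u: no successors, so []<>p holds vacuously. ✓
Satisfying worlds: {s, u}.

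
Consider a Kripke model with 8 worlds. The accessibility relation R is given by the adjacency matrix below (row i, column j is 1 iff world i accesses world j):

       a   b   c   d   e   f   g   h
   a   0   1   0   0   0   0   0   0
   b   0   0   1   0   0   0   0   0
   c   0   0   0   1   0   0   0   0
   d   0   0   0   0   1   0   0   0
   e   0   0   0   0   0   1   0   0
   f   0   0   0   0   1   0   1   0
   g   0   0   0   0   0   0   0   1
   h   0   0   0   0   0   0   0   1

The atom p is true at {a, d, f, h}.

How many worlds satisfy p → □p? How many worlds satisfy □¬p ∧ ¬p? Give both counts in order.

5 and 1

For p → □p:
a: p is T, □p is F. ✗
b: p is F, □p is F. ✓
c: p is F, □p is T. ✓
d: p is T, □p is F. ✗
e: p is F, □p is T. ✓
f: p is T, □p is F. ✗
g: p is F, □p is T. ✓
h: p is T, □p is T. ✓
— 5 worlds.
For □¬p ∧ ¬p:
a: □¬p is T, ¬p is F. ✗
b: □¬p is T, ¬p is T. ✓
c: □¬p is F, ¬p is T. ✗
d: □¬p is T, ¬p is F. ✗
e: □¬p is F, ¬p is T. ✗
f: □¬p is T, ¬p is F. ✗
g: □¬p is F, ¬p is T. ✗
h: □¬p is F, ¬p is F. ✗
— 1 world.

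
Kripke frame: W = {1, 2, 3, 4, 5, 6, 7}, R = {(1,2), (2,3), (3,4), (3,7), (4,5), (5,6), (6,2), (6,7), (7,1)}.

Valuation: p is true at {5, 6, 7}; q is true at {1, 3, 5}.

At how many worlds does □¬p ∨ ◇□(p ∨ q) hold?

6

1: □¬p is T, ◇□(p ∨ q) is T. ✓
2: □¬p is T, ◇□(p ∨ q) is F. ✓
3: □¬p is F, ◇□(p ∨ q) is T. ✓
4: □¬p is F, ◇□(p ∨ q) is T. ✓
5: □¬p is F, ◇□(p ∨ q) is F. ✗
6: □¬p is F, ◇□(p ∨ q) is T. ✓
7: □¬p is T, ◇□(p ∨ q) is F. ✓
Satisfying worlds: {1, 2, 3, 4, 6, 7}.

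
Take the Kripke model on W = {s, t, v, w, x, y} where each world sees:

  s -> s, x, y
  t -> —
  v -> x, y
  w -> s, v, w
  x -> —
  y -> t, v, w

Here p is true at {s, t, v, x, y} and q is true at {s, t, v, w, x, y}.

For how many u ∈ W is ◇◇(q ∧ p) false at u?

s: successors {s, x, y}; ◇(q ∧ p) there: s:T, x:F, y:T. ✓
t: no successors, so ◇◇(q ∧ p) fails. ✗
v: successors {x, y}; ◇(q ∧ p) there: x:F, y:T. ✓
w: successors {s, v, w}; ◇(q ∧ p) there: s:T, v:T, w:T. ✓
x: no successors, so ◇◇(q ∧ p) fails. ✗
y: successors {t, v, w}; ◇(q ∧ p) there: t:F, v:T, w:T. ✓
Satisfying worlds: {s, v, w, y}.
So ◇◇(q ∧ p) fails at the other 2 worlds.

2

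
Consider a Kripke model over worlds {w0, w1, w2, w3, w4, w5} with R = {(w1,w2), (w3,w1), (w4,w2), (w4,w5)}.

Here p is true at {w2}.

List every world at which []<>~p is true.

w0: no successors, so []<>~p holds vacuously. ✓
w1: successors {w2}; <>~p there: w2:F. ✗
w2: no successors, so []<>~p holds vacuously. ✓
w3: successors {w1}; <>~p there: w1:F. ✗
w4: successors {w2, w5}; <>~p there: w2:F, w5:F. ✗
w5: no successors, so []<>~p holds vacuously. ✓

{w0, w2, w5}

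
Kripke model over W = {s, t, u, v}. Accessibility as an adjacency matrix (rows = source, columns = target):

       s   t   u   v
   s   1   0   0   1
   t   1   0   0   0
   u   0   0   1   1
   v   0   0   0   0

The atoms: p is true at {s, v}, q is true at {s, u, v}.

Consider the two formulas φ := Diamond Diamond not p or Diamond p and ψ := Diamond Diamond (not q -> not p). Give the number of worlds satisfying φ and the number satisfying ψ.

3 and 3

For Diamond Diamond not p or Diamond p:
s: Diamond Diamond not p is F, Diamond p is T. ✓
t: Diamond Diamond not p is F, Diamond p is T. ✓
u: Diamond Diamond not p is T, Diamond p is T. ✓
v: Diamond Diamond not p is F, Diamond p is F. ✗
— 3 worlds.
For Diamond Diamond (not q -> not p):
s: successors {s, v}; Diamond (not q -> not p) there: s:T, v:F. ✓
t: successors {s}; Diamond (not q -> not p) there: s:T. ✓
u: successors {u, v}; Diamond (not q -> not p) there: u:T, v:F. ✓
v: no successors, so Diamond Diamond (not q -> not p) fails. ✗
— 3 worlds.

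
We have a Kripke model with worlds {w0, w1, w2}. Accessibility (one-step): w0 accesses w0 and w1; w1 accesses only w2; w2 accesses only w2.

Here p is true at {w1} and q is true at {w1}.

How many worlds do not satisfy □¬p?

1

w0: successors {w0, w1}; ¬p there: w0:T, w1:F. ✗
w1: successors {w2}; ¬p there: w2:T. ✓
w2: successors {w2}; ¬p there: w2:T. ✓
Satisfying worlds: {w1, w2}.
So □¬p fails at the other 1 world.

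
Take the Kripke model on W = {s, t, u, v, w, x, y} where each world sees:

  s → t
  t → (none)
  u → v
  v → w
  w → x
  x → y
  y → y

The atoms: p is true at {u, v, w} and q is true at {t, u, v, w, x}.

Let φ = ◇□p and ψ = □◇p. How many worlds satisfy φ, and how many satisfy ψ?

2 and 2

For ◇□p:
s: successors {t}; □p there: t:T. ✓
t: no successors, so ◇□p fails. ✗
u: successors {v}; □p there: v:T. ✓
v: successors {w}; □p there: w:F. ✗
w: successors {x}; □p there: x:F. ✗
x: successors {y}; □p there: y:F. ✗
y: successors {y}; □p there: y:F. ✗
— 2 worlds.
For □◇p:
s: successors {t}; ◇p there: t:F. ✗
t: no successors, so □◇p holds vacuously. ✓
u: successors {v}; ◇p there: v:T. ✓
v: successors {w}; ◇p there: w:F. ✗
w: successors {x}; ◇p there: x:F. ✗
x: successors {y}; ◇p there: y:F. ✗
y: successors {y}; ◇p there: y:F. ✗
— 2 worlds.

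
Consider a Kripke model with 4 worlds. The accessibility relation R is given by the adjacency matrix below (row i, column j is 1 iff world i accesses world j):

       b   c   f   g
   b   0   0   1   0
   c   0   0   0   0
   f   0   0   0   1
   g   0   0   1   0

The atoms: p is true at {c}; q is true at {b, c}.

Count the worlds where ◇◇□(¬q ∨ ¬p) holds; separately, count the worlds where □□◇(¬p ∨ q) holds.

3 and 4

For ◇◇□(¬q ∨ ¬p):
b: successors {f}; ◇□(¬q ∨ ¬p) there: f:T. ✓
c: no successors, so ◇◇□(¬q ∨ ¬p) fails. ✗
f: successors {g}; ◇□(¬q ∨ ¬p) there: g:T. ✓
g: successors {f}; ◇□(¬q ∨ ¬p) there: f:T. ✓
— 3 worlds.
For □□◇(¬p ∨ q):
b: successors {f}; □◇(¬p ∨ q) there: f:T. ✓
c: no successors, so □□◇(¬p ∨ q) holds vacuously. ✓
f: successors {g}; □◇(¬p ∨ q) there: g:T. ✓
g: successors {f}; □◇(¬p ∨ q) there: f:T. ✓
— 4 worlds.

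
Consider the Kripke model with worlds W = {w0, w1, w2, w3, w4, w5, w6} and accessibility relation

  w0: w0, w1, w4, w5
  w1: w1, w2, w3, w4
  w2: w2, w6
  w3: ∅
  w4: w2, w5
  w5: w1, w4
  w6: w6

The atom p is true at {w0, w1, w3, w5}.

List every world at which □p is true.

{w3}

w0: successors {w0, w1, w4, w5}; p there: w0:T, w1:T, w4:F, w5:T. ✗
w1: successors {w1, w2, w3, w4}; p there: w1:T, w2:F, w3:T, w4:F. ✗
w2: successors {w2, w6}; p there: w2:F, w6:F. ✗
w3: no successors, so □p holds vacuously. ✓
w4: successors {w2, w5}; p there: w2:F, w5:T. ✗
w5: successors {w1, w4}; p there: w1:T, w4:F. ✗
w6: successors {w6}; p there: w6:F. ✗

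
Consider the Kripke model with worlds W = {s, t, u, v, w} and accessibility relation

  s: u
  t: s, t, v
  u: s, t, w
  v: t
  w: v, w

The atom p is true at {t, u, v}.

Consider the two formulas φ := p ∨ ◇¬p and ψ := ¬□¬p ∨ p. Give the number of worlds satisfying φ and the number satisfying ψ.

4 and 5

For p ∨ ◇¬p:
s: p is F, ◇¬p is F. ✗
t: p is T, ◇¬p is T. ✓
u: p is T, ◇¬p is T. ✓
v: p is T, ◇¬p is F. ✓
w: p is F, ◇¬p is T. ✓
— 4 worlds.
For ¬□¬p ∨ p:
s: ¬□¬p is T, p is F. ✓
t: ¬□¬p is T, p is T. ✓
u: ¬□¬p is T, p is T. ✓
v: ¬□¬p is T, p is T. ✓
w: ¬□¬p is T, p is F. ✓
— 5 worlds.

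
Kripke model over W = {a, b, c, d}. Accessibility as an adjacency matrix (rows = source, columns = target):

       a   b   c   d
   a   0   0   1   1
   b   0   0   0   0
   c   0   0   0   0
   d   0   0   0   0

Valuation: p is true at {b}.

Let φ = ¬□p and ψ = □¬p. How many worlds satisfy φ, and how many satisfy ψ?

1 and 4

For ¬□p:
a: □p is F. ✓
b: □p is T. ✗
c: □p is T. ✗
d: □p is T. ✗
— 1 world.
For □¬p:
a: successors {c, d}; ¬p there: c:T, d:T. ✓
b: no successors, so □¬p holds vacuously. ✓
c: no successors, so □¬p holds vacuously. ✓
d: no successors, so □¬p holds vacuously. ✓
— 4 worlds.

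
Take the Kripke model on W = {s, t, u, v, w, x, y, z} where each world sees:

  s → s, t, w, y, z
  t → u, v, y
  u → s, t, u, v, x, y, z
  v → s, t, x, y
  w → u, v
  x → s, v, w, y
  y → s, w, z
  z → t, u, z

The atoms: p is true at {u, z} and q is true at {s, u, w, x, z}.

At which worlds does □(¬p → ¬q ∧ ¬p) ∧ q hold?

{w, z}

s: □(¬p → ¬q ∧ ¬p) is F, q is T. ✗
t: □(¬p → ¬q ∧ ¬p) is T, q is F. ✗
u: □(¬p → ¬q ∧ ¬p) is F, q is T. ✗
v: □(¬p → ¬q ∧ ¬p) is F, q is F. ✗
w: □(¬p → ¬q ∧ ¬p) is T, q is T. ✓
x: □(¬p → ¬q ∧ ¬p) is F, q is T. ✗
y: □(¬p → ¬q ∧ ¬p) is F, q is F. ✗
z: □(¬p → ¬q ∧ ¬p) is T, q is T. ✓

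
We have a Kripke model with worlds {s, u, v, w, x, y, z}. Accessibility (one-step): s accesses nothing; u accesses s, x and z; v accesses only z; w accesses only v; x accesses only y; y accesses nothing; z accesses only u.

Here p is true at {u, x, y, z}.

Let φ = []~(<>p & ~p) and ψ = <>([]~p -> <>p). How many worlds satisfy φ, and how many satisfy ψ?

For []~(<>p & ~p):
s: no successors, so []~(<>p & ~p) holds vacuously. ✓
u: successors {s, x, z}; ~(<>p & ~p) there: s:T, x:T, z:T. ✓
v: successors {z}; ~(<>p & ~p) there: z:T. ✓
w: successors {v}; ~(<>p & ~p) there: v:F. ✗
x: successors {y}; ~(<>p & ~p) there: y:T. ✓
y: no successors, so []~(<>p & ~p) holds vacuously. ✓
z: successors {u}; ~(<>p & ~p) there: u:T. ✓
— 6 worlds.
For <>([]~p -> <>p):
s: no successors, so <>([]~p -> <>p) fails. ✗
u: successors {s, x, z}; []~p -> <>p there: s:F, x:T, z:T. ✓
v: successors {z}; []~p -> <>p there: z:T. ✓
w: successors {v}; []~p -> <>p there: v:T. ✓
x: successors {y}; []~p -> <>p there: y:F. ✗
y: no successors, so <>([]~p -> <>p) fails. ✗
z: successors {u}; []~p -> <>p there: u:T. ✓
— 4 worlds.

6 and 4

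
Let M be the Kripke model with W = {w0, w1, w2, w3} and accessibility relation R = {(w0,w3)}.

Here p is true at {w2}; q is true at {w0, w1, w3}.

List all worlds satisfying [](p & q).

{w1, w2, w3}

w0: successors {w3}; p & q there: w3:F. ✗
w1: no successors, so [](p & q) holds vacuously. ✓
w2: no successors, so [](p & q) holds vacuously. ✓
w3: no successors, so [](p & q) holds vacuously. ✓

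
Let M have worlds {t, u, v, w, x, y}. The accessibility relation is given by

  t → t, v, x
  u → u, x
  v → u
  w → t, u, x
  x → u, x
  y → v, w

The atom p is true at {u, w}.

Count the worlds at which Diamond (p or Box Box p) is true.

t: successors {t, v, x}; p or Box Box p there: t:F, v:F, x:F. ✗
u: successors {u, x}; p or Box Box p there: u:T, x:F. ✓
v: successors {u}; p or Box Box p there: u:T. ✓
w: successors {t, u, x}; p or Box Box p there: t:F, u:T, x:F. ✓
x: successors {u, x}; p or Box Box p there: u:T, x:F. ✓
y: successors {v, w}; p or Box Box p there: v:F, w:T. ✓
Satisfying worlds: {u, v, w, x, y}.

5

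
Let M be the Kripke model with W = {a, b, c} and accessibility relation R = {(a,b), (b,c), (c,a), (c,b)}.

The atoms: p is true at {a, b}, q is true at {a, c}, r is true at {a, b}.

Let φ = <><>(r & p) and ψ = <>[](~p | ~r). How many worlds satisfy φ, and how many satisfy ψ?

For <><>(r & p):
a: successors {b}; <>(r & p) there: b:F. ✗
b: successors {c}; <>(r & p) there: c:T. ✓
c: successors {a, b}; <>(r & p) there: a:T, b:F. ✓
— 2 worlds.
For <>[](~p | ~r):
a: successors {b}; [](~p | ~r) there: b:T. ✓
b: successors {c}; [](~p | ~r) there: c:F. ✗
c: successors {a, b}; [](~p | ~r) there: a:F, b:T. ✓
— 2 worlds.

2 and 2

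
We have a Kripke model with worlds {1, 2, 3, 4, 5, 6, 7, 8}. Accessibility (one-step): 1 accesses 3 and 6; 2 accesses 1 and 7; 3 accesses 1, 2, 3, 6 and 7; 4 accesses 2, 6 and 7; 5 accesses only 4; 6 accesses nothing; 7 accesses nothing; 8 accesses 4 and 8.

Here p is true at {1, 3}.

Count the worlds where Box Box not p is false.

1: successors {3, 6}; Box not p there: 3:F, 6:T. ✗
2: successors {1, 7}; Box not p there: 1:F, 7:T. ✗
3: successors {1, 2, 3, 6, 7}; Box not p there: 1:F, 2:F, 3:F, 6:T, 7:T. ✗
4: successors {2, 6, 7}; Box not p there: 2:F, 6:T, 7:T. ✗
5: successors {4}; Box not p there: 4:T. ✓
6: no successors, so Box Box not p holds vacuously. ✓
7: no successors, so Box Box not p holds vacuously. ✓
8: successors {4, 8}; Box not p there: 4:T, 8:T. ✓
Satisfying worlds: {5, 6, 7, 8}.
So Box Box not p fails at the other 4 worlds.

4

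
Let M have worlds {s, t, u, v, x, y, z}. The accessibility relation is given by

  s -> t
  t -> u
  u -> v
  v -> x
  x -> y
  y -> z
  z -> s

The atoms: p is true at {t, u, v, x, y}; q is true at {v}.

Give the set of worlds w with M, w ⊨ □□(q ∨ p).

s: successors {t}; □(q ∨ p) there: t:T. ✓
t: successors {u}; □(q ∨ p) there: u:T. ✓
u: successors {v}; □(q ∨ p) there: v:T. ✓
v: successors {x}; □(q ∨ p) there: x:T. ✓
x: successors {y}; □(q ∨ p) there: y:F. ✗
y: successors {z}; □(q ∨ p) there: z:F. ✗
z: successors {s}; □(q ∨ p) there: s:T. ✓

{s, t, u, v, z}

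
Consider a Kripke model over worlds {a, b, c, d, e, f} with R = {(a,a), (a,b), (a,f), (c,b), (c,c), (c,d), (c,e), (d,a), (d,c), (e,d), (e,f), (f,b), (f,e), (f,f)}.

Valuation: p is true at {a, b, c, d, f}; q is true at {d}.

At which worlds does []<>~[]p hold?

{b, d, e}

a: successors {a, b, f}; <>~[]p there: a:T, b:F, f:T. ✗
b: no successors, so []<>~[]p holds vacuously. ✓
c: successors {b, c, d, e}; <>~[]p there: b:F, c:T, d:T, e:T. ✗
d: successors {a, c}; <>~[]p there: a:T, c:T. ✓
e: successors {d, f}; <>~[]p there: d:T, f:T. ✓
f: successors {b, e, f}; <>~[]p there: b:F, e:T, f:T. ✗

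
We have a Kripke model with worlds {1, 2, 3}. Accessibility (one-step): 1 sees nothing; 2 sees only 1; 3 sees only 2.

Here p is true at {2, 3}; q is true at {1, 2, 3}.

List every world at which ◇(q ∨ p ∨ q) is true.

1: no successors, so ◇(q ∨ p ∨ q) fails. ✗
2: successors {1}; q ∨ p ∨ q there: 1:T. ✓
3: successors {2}; q ∨ p ∨ q there: 2:T. ✓

{2, 3}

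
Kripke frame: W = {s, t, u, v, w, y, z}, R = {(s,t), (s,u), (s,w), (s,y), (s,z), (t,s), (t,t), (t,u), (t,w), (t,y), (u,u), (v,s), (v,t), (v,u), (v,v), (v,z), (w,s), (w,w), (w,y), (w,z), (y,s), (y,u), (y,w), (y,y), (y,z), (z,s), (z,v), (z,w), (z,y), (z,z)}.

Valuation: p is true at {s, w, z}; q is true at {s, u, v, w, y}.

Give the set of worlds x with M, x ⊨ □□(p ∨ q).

{u}

s: successors {t, u, w, y, z}; □(p ∨ q) there: t:F, u:T, w:T, y:T, z:T. ✗
t: successors {s, t, u, w, y}; □(p ∨ q) there: s:F, t:F, u:T, w:T, y:T. ✗
u: successors {u}; □(p ∨ q) there: u:T. ✓
v: successors {s, t, u, v, z}; □(p ∨ q) there: s:F, t:F, u:T, v:F, z:T. ✗
w: successors {s, w, y, z}; □(p ∨ q) there: s:F, w:T, y:T, z:T. ✗
y: successors {s, u, w, y, z}; □(p ∨ q) there: s:F, u:T, w:T, y:T, z:T. ✗
z: successors {s, v, w, y, z}; □(p ∨ q) there: s:F, v:F, w:T, y:T, z:T. ✗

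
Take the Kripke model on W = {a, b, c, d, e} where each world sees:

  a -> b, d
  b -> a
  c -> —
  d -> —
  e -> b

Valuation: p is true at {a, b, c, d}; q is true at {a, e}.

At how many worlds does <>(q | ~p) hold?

a: successors {b, d}; q | ~p there: b:F, d:F. ✗
b: successors {a}; q | ~p there: a:T. ✓
c: no successors, so <>(q | ~p) fails. ✗
d: no successors, so <>(q | ~p) fails. ✗
e: successors {b}; q | ~p there: b:F. ✗
Satisfying worlds: {b}.

1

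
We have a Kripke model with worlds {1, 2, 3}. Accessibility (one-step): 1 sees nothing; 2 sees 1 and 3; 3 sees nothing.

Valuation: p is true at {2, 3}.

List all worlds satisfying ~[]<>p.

1: []<>p is T. ✗
2: []<>p is F. ✓
3: []<>p is T. ✗

{2}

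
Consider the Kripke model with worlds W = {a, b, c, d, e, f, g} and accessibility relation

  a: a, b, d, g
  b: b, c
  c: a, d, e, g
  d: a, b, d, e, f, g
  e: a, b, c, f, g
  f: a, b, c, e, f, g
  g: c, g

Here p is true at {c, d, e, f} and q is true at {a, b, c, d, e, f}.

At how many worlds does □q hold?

a: successors {a, b, d, g}; q there: a:T, b:T, d:T, g:F. ✗
b: successors {b, c}; q there: b:T, c:T. ✓
c: successors {a, d, e, g}; q there: a:T, d:T, e:T, g:F. ✗
d: successors {a, b, d, e, f, g}; q there: a:T, b:T, d:T, e:T, f:T, g:F. ✗
e: successors {a, b, c, f, g}; q there: a:T, b:T, c:T, f:T, g:F. ✗
f: successors {a, b, c, e, f, g}; q there: a:T, b:T, c:T, e:T, f:T, g:F. ✗
g: successors {c, g}; q there: c:T, g:F. ✗
Satisfying worlds: {b}.

1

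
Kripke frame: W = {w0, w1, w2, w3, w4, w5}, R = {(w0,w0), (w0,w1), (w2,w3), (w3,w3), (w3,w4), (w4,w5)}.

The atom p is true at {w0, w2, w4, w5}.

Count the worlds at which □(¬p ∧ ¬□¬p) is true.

3

w0: successors {w0, w1}; ¬p ∧ ¬□¬p there: w0:F, w1:F. ✗
w1: no successors, so □(¬p ∧ ¬□¬p) holds vacuously. ✓
w2: successors {w3}; ¬p ∧ ¬□¬p there: w3:T. ✓
w3: successors {w3, w4}; ¬p ∧ ¬□¬p there: w3:T, w4:F. ✗
w4: successors {w5}; ¬p ∧ ¬□¬p there: w5:F. ✗
w5: no successors, so □(¬p ∧ ¬□¬p) holds vacuously. ✓
Satisfying worlds: {w1, w2, w5}.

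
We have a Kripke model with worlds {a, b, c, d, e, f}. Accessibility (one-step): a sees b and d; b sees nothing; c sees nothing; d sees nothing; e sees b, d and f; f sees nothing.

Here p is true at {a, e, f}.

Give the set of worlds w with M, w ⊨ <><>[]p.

a: successors {b, d}; <>[]p there: b:F, d:F. ✗
b: no successors, so <><>[]p fails. ✗
c: no successors, so <><>[]p fails. ✗
d: no successors, so <><>[]p fails. ✗
e: successors {b, d, f}; <>[]p there: b:F, d:F, f:F. ✗
f: no successors, so <><>[]p fails. ✗

∅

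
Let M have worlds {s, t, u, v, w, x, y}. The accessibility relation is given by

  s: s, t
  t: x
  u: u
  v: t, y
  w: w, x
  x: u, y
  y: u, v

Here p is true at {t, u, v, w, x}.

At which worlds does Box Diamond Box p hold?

s: successors {s, t}; Diamond Box p there: s:T, t:F. ✗
t: successors {x}; Diamond Box p there: x:T. ✓
u: successors {u}; Diamond Box p there: u:T. ✓
v: successors {t, y}; Diamond Box p there: t:F, y:T. ✗
w: successors {w, x}; Diamond Box p there: w:T, x:T. ✓
x: successors {u, y}; Diamond Box p there: u:T, y:T. ✓
y: successors {u, v}; Diamond Box p there: u:T, v:T. ✓

{t, u, w, x, y}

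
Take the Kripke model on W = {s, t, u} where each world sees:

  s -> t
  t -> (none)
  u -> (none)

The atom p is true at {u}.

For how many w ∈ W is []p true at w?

2

s: successors {t}; p there: t:F. ✗
t: no successors, so []p holds vacuously. ✓
u: no successors, so []p holds vacuously. ✓
Satisfying worlds: {t, u}.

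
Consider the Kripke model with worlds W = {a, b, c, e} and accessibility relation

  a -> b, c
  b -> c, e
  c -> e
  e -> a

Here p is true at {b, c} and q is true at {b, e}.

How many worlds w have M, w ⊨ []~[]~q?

a: successors {b, c}; ~[]~q there: b:T, c:T. ✓
b: successors {c, e}; ~[]~q there: c:T, e:F. ✗
c: successors {e}; ~[]~q there: e:F. ✗
e: successors {a}; ~[]~q there: a:T. ✓
Satisfying worlds: {a, e}.

2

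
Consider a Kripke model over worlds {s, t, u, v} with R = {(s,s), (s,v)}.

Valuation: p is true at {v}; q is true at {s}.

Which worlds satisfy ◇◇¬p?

{s}

s: successors {s, v}; ◇¬p there: s:T, v:F. ✓
t: no successors, so ◇◇¬p fails. ✗
u: no successors, so ◇◇¬p fails. ✗
v: no successors, so ◇◇¬p fails. ✗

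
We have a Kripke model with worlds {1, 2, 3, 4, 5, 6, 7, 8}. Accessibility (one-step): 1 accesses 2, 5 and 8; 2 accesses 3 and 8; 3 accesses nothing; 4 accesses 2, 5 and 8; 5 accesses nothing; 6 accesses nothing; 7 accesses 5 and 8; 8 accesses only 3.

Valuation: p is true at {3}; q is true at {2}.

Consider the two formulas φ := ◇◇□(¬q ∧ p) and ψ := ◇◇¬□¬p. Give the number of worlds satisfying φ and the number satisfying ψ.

For ◇◇□(¬q ∧ p):
1: successors {2, 5, 8}; ◇□(¬q ∧ p) there: 2:T, 5:F, 8:T. ✓
2: successors {3, 8}; ◇□(¬q ∧ p) there: 3:F, 8:T. ✓
3: no successors, so ◇◇□(¬q ∧ p) fails. ✗
4: successors {2, 5, 8}; ◇□(¬q ∧ p) there: 2:T, 5:F, 8:T. ✓
5: no successors, so ◇◇□(¬q ∧ p) fails. ✗
6: no successors, so ◇◇□(¬q ∧ p) fails. ✗
7: successors {5, 8}; ◇□(¬q ∧ p) there: 5:F, 8:T. ✓
8: successors {3}; ◇□(¬q ∧ p) there: 3:F. ✗
— 4 worlds.
For ◇◇¬□¬p:
1: successors {2, 5, 8}; ◇¬□¬p there: 2:T, 5:F, 8:F. ✓
2: successors {3, 8}; ◇¬□¬p there: 3:F, 8:F. ✗
3: no successors, so ◇◇¬□¬p fails. ✗
4: successors {2, 5, 8}; ◇¬□¬p there: 2:T, 5:F, 8:F. ✓
5: no successors, so ◇◇¬□¬p fails. ✗
6: no successors, so ◇◇¬□¬p fails. ✗
7: successors {5, 8}; ◇¬□¬p there: 5:F, 8:F. ✗
8: successors {3}; ◇¬□¬p there: 3:F. ✗
— 2 worlds.

4 and 2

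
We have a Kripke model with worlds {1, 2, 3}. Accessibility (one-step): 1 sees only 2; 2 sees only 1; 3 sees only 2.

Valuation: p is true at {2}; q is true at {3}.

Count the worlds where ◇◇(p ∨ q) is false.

1: successors {2}; ◇(p ∨ q) there: 2:F. ✗
2: successors {1}; ◇(p ∨ q) there: 1:T. ✓
3: successors {2}; ◇(p ∨ q) there: 2:F. ✗
Satisfying worlds: {2}.
So ◇◇(p ∨ q) fails at the other 2 worlds.

2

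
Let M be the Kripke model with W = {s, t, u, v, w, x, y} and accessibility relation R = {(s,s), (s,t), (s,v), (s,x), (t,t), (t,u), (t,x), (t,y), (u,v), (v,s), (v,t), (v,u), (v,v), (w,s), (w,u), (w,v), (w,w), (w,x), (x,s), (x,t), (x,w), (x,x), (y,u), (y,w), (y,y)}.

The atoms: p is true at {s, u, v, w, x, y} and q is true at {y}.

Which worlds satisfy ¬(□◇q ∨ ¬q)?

s: □◇q ∨ ¬q is T. ✗
t: □◇q ∨ ¬q is T. ✗
u: □◇q ∨ ¬q is T. ✗
v: □◇q ∨ ¬q is T. ✗
w: □◇q ∨ ¬q is T. ✗
x: □◇q ∨ ¬q is T. ✗
y: □◇q ∨ ¬q is F. ✓

{y}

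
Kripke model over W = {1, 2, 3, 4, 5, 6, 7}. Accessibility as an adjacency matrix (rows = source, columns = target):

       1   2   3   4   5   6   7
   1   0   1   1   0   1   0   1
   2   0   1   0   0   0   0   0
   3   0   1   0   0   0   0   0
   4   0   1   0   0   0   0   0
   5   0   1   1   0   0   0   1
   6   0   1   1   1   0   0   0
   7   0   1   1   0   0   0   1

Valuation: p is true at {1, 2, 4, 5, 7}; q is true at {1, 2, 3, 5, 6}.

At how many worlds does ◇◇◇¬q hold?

3

1: successors {2, 3, 5, 7}; ◇◇¬q there: 2:F, 3:F, 5:T, 7:T. ✓
2: successors {2}; ◇◇¬q there: 2:F. ✗
3: successors {2}; ◇◇¬q there: 2:F. ✗
4: successors {2}; ◇◇¬q there: 2:F. ✗
5: successors {2, 3, 7}; ◇◇¬q there: 2:F, 3:F, 7:T. ✓
6: successors {2, 3, 4}; ◇◇¬q there: 2:F, 3:F, 4:F. ✗
7: successors {2, 3, 7}; ◇◇¬q there: 2:F, 3:F, 7:T. ✓
Satisfying worlds: {1, 5, 7}.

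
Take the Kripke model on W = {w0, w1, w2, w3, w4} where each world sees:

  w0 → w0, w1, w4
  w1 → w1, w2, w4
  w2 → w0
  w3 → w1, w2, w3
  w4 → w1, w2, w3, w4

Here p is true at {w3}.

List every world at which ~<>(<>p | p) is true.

w0: <>(<>p | p) is T. ✗
w1: <>(<>p | p) is T. ✗
w2: <>(<>p | p) is F. ✓
w3: <>(<>p | p) is T. ✗
w4: <>(<>p | p) is T. ✗

{w2}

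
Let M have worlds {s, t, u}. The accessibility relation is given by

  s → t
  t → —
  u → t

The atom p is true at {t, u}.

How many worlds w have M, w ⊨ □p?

s: successors {t}; p there: t:T. ✓
t: no successors, so □p holds vacuously. ✓
u: successors {t}; p there: t:T. ✓
Satisfying worlds: {s, t, u}.

3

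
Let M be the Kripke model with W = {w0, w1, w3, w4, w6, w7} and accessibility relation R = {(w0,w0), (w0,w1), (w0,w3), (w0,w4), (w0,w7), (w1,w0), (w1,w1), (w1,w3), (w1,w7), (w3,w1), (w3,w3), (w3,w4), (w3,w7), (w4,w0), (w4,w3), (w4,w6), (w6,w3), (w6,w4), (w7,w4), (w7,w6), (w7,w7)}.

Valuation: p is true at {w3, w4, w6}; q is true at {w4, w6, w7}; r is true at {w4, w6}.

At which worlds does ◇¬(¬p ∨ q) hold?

{w0, w1, w3, w4, w6}

w0: successors {w0, w1, w3, w4, w7}; ¬(¬p ∨ q) there: w0:F, w1:F, w3:T, w4:F, w7:F. ✓
w1: successors {w0, w1, w3, w7}; ¬(¬p ∨ q) there: w0:F, w1:F, w3:T, w7:F. ✓
w3: successors {w1, w3, w4, w7}; ¬(¬p ∨ q) there: w1:F, w3:T, w4:F, w7:F. ✓
w4: successors {w0, w3, w6}; ¬(¬p ∨ q) there: w0:F, w3:T, w6:F. ✓
w6: successors {w3, w4}; ¬(¬p ∨ q) there: w3:T, w4:F. ✓
w7: successors {w4, w6, w7}; ¬(¬p ∨ q) there: w4:F, w6:F, w7:F. ✗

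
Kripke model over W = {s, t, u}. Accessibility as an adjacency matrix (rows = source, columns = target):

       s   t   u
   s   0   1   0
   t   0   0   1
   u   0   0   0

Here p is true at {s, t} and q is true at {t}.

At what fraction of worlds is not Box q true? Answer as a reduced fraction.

s: Box q is T. ✗
t: Box q is F. ✓
u: Box q is T. ✗
That's 1 of 3 worlds, so 1/3.

1/3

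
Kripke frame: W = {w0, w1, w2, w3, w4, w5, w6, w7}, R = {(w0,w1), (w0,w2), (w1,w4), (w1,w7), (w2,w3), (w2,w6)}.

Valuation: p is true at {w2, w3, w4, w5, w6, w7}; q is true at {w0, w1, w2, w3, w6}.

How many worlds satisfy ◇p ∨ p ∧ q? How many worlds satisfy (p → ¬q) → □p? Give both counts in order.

For ◇p ∨ p ∧ q:
w0: ◇p is T, p ∧ q is F. ✓
w1: ◇p is T, p ∧ q is F. ✓
w2: ◇p is T, p ∧ q is T. ✓
w3: ◇p is F, p ∧ q is T. ✓
w4: ◇p is F, p ∧ q is F. ✗
w5: ◇p is F, p ∧ q is F. ✗
w6: ◇p is F, p ∧ q is T. ✓
w7: ◇p is F, p ∧ q is F. ✗
— 5 worlds.
For (p → ¬q) → □p:
w0: p → ¬q is T, □p is F. ✗
w1: p → ¬q is T, □p is T. ✓
w2: p → ¬q is F, □p is T. ✓
w3: p → ¬q is F, □p is T. ✓
w4: p → ¬q is T, □p is T. ✓
w5: p → ¬q is T, □p is T. ✓
w6: p → ¬q is F, □p is T. ✓
w7: p → ¬q is T, □p is T. ✓
— 7 worlds.

5 and 7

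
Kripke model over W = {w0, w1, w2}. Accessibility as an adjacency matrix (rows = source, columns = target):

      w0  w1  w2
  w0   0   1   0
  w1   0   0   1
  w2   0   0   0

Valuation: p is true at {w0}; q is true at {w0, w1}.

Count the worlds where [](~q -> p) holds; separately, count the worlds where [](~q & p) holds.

For [](~q -> p):
w0: successors {w1}; ~q -> p there: w1:T. ✓
w1: successors {w2}; ~q -> p there: w2:F. ✗
w2: no successors, so [](~q -> p) holds vacuously. ✓
— 2 worlds.
For [](~q & p):
w0: successors {w1}; ~q & p there: w1:F. ✗
w1: successors {w2}; ~q & p there: w2:F. ✗
w2: no successors, so [](~q & p) holds vacuously. ✓
— 1 world.

2 and 1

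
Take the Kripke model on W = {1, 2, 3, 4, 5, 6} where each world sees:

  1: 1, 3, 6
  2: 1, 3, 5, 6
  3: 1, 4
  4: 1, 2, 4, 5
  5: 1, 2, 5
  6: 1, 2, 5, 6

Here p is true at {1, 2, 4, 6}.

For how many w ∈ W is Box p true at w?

1: successors {1, 3, 6}; p there: 1:T, 3:F, 6:T. ✗
2: successors {1, 3, 5, 6}; p there: 1:T, 3:F, 5:F, 6:T. ✗
3: successors {1, 4}; p there: 1:T, 4:T. ✓
4: successors {1, 2, 4, 5}; p there: 1:T, 2:T, 4:T, 5:F. ✗
5: successors {1, 2, 5}; p there: 1:T, 2:T, 5:F. ✗
6: successors {1, 2, 5, 6}; p there: 1:T, 2:T, 5:F, 6:T. ✗
Satisfying worlds: {3}.

1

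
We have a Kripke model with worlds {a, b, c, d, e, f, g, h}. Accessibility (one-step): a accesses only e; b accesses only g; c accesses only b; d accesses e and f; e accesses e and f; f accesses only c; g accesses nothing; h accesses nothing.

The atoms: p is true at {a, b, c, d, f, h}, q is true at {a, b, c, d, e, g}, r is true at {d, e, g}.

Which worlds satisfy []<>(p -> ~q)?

a: successors {e}; <>(p -> ~q) there: e:T. ✓
b: successors {g}; <>(p -> ~q) there: g:F. ✗
c: successors {b}; <>(p -> ~q) there: b:T. ✓
d: successors {e, f}; <>(p -> ~q) there: e:T, f:F. ✗
e: successors {e, f}; <>(p -> ~q) there: e:T, f:F. ✗
f: successors {c}; <>(p -> ~q) there: c:F. ✗
g: no successors, so []<>(p -> ~q) holds vacuously. ✓
h: no successors, so []<>(p -> ~q) holds vacuously. ✓

{a, c, g, h}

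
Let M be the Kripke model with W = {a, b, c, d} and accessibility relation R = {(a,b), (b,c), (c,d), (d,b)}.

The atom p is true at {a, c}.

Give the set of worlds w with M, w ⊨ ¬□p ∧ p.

{a, c}

a: ¬□p is T, p is T. ✓
b: ¬□p is F, p is F. ✗
c: ¬□p is T, p is T. ✓
d: ¬□p is T, p is F. ✗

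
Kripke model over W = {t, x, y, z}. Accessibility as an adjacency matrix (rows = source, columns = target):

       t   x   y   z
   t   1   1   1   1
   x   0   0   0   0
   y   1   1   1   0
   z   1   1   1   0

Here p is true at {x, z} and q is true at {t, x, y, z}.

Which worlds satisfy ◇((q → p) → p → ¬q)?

t: successors {t, x, y, z}; (q → p) → p → ¬q there: t:T, x:F, y:T, z:F. ✓
x: no successors, so ◇((q → p) → p → ¬q) fails. ✗
y: successors {t, x, y}; (q → p) → p → ¬q there: t:T, x:F, y:T. ✓
z: successors {t, x, y}; (q → p) → p → ¬q there: t:T, x:F, y:T. ✓

{t, y, z}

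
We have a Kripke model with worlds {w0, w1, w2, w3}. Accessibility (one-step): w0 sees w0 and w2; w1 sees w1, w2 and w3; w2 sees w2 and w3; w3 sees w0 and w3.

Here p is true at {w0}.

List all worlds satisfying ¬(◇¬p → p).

w0: ◇¬p → p is T. ✗
w1: ◇¬p → p is F. ✓
w2: ◇¬p → p is F. ✓
w3: ◇¬p → p is F. ✓

{w1, w2, w3}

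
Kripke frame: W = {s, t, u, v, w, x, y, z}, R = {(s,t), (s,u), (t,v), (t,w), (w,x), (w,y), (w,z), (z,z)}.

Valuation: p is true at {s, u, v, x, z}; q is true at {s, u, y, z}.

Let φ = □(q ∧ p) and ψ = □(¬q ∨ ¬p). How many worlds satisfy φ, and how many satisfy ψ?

For □(q ∧ p):
s: successors {t, u}; q ∧ p there: t:F, u:T. ✗
t: successors {v, w}; q ∧ p there: v:F, w:F. ✗
u: no successors, so □(q ∧ p) holds vacuously. ✓
v: no successors, so □(q ∧ p) holds vacuously. ✓
w: successors {x, y, z}; q ∧ p there: x:F, y:F, z:T. ✗
x: no successors, so □(q ∧ p) holds vacuously. ✓
y: no successors, so □(q ∧ p) holds vacuously. ✓
z: successors {z}; q ∧ p there: z:T. ✓
— 5 worlds.
For □(¬q ∨ ¬p):
s: successors {t, u}; ¬q ∨ ¬p there: t:T, u:F. ✗
t: successors {v, w}; ¬q ∨ ¬p there: v:T, w:T. ✓
u: no successors, so □(¬q ∨ ¬p) holds vacuously. ✓
v: no successors, so □(¬q ∨ ¬p) holds vacuously. ✓
w: successors {x, y, z}; ¬q ∨ ¬p there: x:T, y:T, z:F. ✗
x: no successors, so □(¬q ∨ ¬p) holds vacuously. ✓
y: no successors, so □(¬q ∨ ¬p) holds vacuously. ✓
z: successors {z}; ¬q ∨ ¬p there: z:F. ✗
— 5 worlds.

5 and 5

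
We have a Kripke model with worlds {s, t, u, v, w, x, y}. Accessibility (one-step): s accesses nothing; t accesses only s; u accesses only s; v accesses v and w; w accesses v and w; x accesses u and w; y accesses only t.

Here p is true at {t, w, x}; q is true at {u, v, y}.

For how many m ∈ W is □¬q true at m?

4

s: no successors, so □¬q holds vacuously. ✓
t: successors {s}; ¬q there: s:T. ✓
u: successors {s}; ¬q there: s:T. ✓
v: successors {v, w}; ¬q there: v:F, w:T. ✗
w: successors {v, w}; ¬q there: v:F, w:T. ✗
x: successors {u, w}; ¬q there: u:F, w:T. ✗
y: successors {t}; ¬q there: t:T. ✓
Satisfying worlds: {s, t, u, y}.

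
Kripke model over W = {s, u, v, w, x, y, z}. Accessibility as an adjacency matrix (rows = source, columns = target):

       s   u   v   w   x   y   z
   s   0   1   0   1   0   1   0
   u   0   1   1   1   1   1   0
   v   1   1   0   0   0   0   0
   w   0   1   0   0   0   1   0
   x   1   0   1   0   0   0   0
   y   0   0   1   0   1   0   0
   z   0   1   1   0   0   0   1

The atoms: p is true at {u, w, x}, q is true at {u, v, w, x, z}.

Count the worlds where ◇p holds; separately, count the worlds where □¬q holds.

6 and 0

For ◇p:
s: successors {u, w, y}; p there: u:T, w:T, y:F. ✓
u: successors {u, v, w, x, y}; p there: u:T, v:F, w:T, x:T, y:F. ✓
v: successors {s, u}; p there: s:F, u:T. ✓
w: successors {u, y}; p there: u:T, y:F. ✓
x: successors {s, v}; p there: s:F, v:F. ✗
y: successors {v, x}; p there: v:F, x:T. ✓
z: successors {u, v, z}; p there: u:T, v:F, z:F. ✓
— 6 worlds.
For □¬q:
s: successors {u, w, y}; ¬q there: u:F, w:F, y:T. ✗
u: successors {u, v, w, x, y}; ¬q there: u:F, v:F, w:F, x:F, y:T. ✗
v: successors {s, u}; ¬q there: s:T, u:F. ✗
w: successors {u, y}; ¬q there: u:F, y:T. ✗
x: successors {s, v}; ¬q there: s:T, v:F. ✗
y: successors {v, x}; ¬q there: v:F, x:F. ✗
z: successors {u, v, z}; ¬q there: u:F, v:F, z:F. ✗
— 0 worlds.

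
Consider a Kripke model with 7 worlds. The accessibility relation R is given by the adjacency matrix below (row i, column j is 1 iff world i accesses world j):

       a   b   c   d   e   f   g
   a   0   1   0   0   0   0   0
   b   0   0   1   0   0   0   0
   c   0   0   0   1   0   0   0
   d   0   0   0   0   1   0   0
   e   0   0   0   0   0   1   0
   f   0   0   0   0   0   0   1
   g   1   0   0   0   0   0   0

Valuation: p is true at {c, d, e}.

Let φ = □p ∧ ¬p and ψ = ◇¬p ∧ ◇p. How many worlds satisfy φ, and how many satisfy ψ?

1 and 0

For □p ∧ ¬p:
a: □p is F, ¬p is T. ✗
b: □p is T, ¬p is T. ✓
c: □p is T, ¬p is F. ✗
d: □p is T, ¬p is F. ✗
e: □p is F, ¬p is F. ✗
f: □p is F, ¬p is T. ✗
g: □p is F, ¬p is T. ✗
— 1 world.
For ◇¬p ∧ ◇p:
a: ◇¬p is T, ◇p is F. ✗
b: ◇¬p is F, ◇p is T. ✗
c: ◇¬p is F, ◇p is T. ✗
d: ◇¬p is F, ◇p is T. ✗
e: ◇¬p is T, ◇p is F. ✗
f: ◇¬p is T, ◇p is F. ✗
g: ◇¬p is T, ◇p is F. ✗
— 0 worlds.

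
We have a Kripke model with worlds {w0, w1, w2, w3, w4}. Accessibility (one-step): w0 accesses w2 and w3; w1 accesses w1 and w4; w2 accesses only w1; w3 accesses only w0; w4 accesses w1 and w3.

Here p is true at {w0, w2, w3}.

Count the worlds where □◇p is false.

4

w0: successors {w2, w3}; ◇p there: w2:F, w3:T. ✗
w1: successors {w1, w4}; ◇p there: w1:F, w4:T. ✗
w2: successors {w1}; ◇p there: w1:F. ✗
w3: successors {w0}; ◇p there: w0:T. ✓
w4: successors {w1, w3}; ◇p there: w1:F, w3:T. ✗
Satisfying worlds: {w3}.
So □◇p fails at the other 4 worlds.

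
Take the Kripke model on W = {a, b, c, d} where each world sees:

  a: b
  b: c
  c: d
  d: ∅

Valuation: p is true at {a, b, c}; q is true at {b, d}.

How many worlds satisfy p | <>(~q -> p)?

3

a: p is T, <>(~q -> p) is T. ✓
b: p is T, <>(~q -> p) is T. ✓
c: p is T, <>(~q -> p) is T. ✓
d: p is F, <>(~q -> p) is F. ✗
Satisfying worlds: {a, b, c}.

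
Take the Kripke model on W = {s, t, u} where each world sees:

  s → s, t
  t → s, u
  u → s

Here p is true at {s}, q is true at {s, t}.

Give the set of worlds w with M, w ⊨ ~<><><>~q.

s: <><><>~q is T. ✗
t: <><><>~q is T. ✗
u: <><><>~q is T. ✗

∅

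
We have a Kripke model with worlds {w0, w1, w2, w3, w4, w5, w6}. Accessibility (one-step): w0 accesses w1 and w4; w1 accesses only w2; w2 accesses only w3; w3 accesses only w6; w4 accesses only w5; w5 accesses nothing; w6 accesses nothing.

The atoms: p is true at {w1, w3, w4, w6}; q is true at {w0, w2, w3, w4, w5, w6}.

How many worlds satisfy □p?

w0: successors {w1, w4}; p there: w1:T, w4:T. ✓
w1: successors {w2}; p there: w2:F. ✗
w2: successors {w3}; p there: w3:T. ✓
w3: successors {w6}; p there: w6:T. ✓
w4: successors {w5}; p there: w5:F. ✗
w5: no successors, so □p holds vacuously. ✓
w6: no successors, so □p holds vacuously. ✓
Satisfying worlds: {w0, w2, w3, w5, w6}.

5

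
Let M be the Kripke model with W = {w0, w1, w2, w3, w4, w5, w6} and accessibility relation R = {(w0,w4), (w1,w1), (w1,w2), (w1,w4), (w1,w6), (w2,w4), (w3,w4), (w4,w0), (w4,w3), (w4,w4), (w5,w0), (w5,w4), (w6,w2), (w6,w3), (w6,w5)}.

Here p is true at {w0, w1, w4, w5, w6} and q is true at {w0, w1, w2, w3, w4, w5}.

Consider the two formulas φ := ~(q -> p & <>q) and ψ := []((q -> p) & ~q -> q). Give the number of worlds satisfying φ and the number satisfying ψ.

2 and 6

For ~(q -> p & <>q):
w0: q -> p & <>q is T. ✗
w1: q -> p & <>q is T. ✗
w2: q -> p & <>q is F. ✓
w3: q -> p & <>q is F. ✓
w4: q -> p & <>q is T. ✗
w5: q -> p & <>q is T. ✗
w6: q -> p & <>q is T. ✗
— 2 worlds.
For []((q -> p) & ~q -> q):
w0: successors {w4}; (q -> p) & ~q -> q there: w4:T. ✓
w1: successors {w1, w2, w4, w6}; (q -> p) & ~q -> q there: w1:T, w2:T, w4:T, w6:F. ✗
w2: successors {w4}; (q -> p) & ~q -> q there: w4:T. ✓
w3: successors {w4}; (q -> p) & ~q -> q there: w4:T. ✓
w4: successors {w0, w3, w4}; (q -> p) & ~q -> q there: w0:T, w3:T, w4:T. ✓
w5: successors {w0, w4}; (q -> p) & ~q -> q there: w0:T, w4:T. ✓
w6: successors {w2, w3, w5}; (q -> p) & ~q -> q there: w2:T, w3:T, w5:T. ✓
— 6 worlds.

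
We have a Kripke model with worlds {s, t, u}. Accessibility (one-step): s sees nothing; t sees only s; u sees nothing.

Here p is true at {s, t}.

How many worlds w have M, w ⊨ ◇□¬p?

s: no successors, so ◇□¬p fails. ✗
t: successors {s}; □¬p there: s:T. ✓
u: no successors, so ◇□¬p fails. ✗
Satisfying worlds: {t}.

1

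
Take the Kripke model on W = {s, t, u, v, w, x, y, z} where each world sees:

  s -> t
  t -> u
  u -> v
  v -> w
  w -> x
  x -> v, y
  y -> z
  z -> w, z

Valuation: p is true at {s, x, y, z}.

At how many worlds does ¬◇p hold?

s: ◇p is F. ✓
t: ◇p is F. ✓
u: ◇p is F. ✓
v: ◇p is F. ✓
w: ◇p is T. ✗
x: ◇p is T. ✗
y: ◇p is T. ✗
z: ◇p is T. ✗
Satisfying worlds: {s, t, u, v}.

4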